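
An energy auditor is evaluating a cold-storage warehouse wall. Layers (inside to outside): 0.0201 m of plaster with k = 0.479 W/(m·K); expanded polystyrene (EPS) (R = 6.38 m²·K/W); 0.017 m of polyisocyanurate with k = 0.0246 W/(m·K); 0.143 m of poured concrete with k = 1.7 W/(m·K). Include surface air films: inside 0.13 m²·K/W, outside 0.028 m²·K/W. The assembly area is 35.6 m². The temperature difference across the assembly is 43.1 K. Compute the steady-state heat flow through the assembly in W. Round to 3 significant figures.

209 W

0.0201/0.479 = 0.04196
0.017/0.0246 = 0.6911
0.143/1.7 = 0.08412
R_total = 0.13 + 0.04196 + 6.38 + 0.6911 + 0.08412 + 0.028 = 7.355 m²·K/W
Q = A·ΔT/R = 35.6 × 43.1 / 7.355 = 208.6 W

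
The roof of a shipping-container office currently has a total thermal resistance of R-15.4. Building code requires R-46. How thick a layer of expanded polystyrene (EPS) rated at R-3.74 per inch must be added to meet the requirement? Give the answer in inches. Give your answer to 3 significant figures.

8.18 in

ΔR = 46 − 15.4 = 30.6 ft²·°F·h/BTU
L = ΔR / (R/in) = 30.6/3.74 = 8.182 in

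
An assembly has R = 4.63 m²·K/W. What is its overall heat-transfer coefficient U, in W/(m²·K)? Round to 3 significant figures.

0.216 W/(m²·K)

U = 1/R = 1/4.63 = 0.216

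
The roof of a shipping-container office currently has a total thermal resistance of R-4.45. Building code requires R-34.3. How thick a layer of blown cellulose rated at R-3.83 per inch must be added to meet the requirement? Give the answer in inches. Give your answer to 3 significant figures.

ΔR = 34.3 − 4.45 = 29.85 ft²·°F·h/BTU
L = ΔR / (R/in) = 29.85/3.83 = 7.794 in

7.79 in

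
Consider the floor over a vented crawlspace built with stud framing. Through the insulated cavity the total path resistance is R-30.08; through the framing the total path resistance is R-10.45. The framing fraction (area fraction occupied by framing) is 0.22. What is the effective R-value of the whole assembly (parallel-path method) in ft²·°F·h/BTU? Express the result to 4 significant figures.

U_eff = 0.78/30.08 + 0.22/10.45 = 0.025931 + 0.021053 = 0.046983
R_eff = 1/U_eff = 21.284 ft²·°F·h/BTU

21.28 ft²·°F·h/BTU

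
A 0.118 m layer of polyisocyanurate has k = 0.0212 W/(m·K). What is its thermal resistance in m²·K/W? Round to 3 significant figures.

5.57 m²·K/W

R = L/k = 0.118/0.0212 = 5.566 m²·K/W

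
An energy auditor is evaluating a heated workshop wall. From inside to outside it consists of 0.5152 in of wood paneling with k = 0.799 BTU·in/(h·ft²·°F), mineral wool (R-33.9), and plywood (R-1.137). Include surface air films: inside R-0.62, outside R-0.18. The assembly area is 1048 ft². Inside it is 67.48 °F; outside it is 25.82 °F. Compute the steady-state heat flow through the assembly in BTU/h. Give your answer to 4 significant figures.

0.5152/0.799 = 0.64481
R_total = 0.62 + 0.64481 + 33.9 + 1.137 + 0.18 = 36.482 ft²·°F·h/BTU
Q = A·ΔT/R = 1048 × (67.48 − 25.82) / 36.482 = 1196.8 BTU/h

1197 BTU/h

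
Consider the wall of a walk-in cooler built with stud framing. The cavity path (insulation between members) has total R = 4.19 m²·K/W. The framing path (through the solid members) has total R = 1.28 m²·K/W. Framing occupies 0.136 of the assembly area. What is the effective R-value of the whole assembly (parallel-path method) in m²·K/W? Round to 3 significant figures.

U_eff = 0.864/4.19 + 0.136/1.28 = 0.2062 + 0.1063 = 0.3125
R_eff = 1/U_eff = 3.2 m²·K/W

3.20 m²·K/W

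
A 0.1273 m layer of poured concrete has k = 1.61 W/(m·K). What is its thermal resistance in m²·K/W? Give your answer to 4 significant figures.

R = L/k = 0.1273/1.61 = 0.079068 m²·K/W

0.07907 m²·K/W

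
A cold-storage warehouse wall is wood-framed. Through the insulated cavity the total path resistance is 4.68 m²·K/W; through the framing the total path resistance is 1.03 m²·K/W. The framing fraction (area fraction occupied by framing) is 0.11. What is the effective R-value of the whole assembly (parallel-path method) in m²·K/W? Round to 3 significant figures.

3.37 m²·K/W

U_eff = 0.89/4.68 + 0.11/1.03 = 0.1902 + 0.1068 = 0.297
R_eff = 1/U_eff = 3.367 m²·K/W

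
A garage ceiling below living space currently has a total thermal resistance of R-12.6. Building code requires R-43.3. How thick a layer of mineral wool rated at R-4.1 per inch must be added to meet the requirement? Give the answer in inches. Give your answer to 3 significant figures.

7.49 in

ΔR = 43.3 − 12.6 = 30.7 ft²·°F·h/BTU
L = ΔR / (R/in) = 30.7/4.1 = 7.488 in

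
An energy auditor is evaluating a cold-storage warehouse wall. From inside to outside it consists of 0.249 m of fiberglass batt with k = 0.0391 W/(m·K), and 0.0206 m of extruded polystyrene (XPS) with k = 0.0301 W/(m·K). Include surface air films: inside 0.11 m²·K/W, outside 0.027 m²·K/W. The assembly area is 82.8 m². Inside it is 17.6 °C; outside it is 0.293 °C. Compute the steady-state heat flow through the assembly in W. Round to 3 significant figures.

199 W

0.249/0.0391 = 6.368
0.0206/0.0301 = 0.6844
R_total = 0.11 + 6.368 + 0.6844 + 0.027 = 7.19 m²·K/W
Q = A·ΔT/R = 82.8 × (17.6 − 0.293) / 7.19 = 199.3 W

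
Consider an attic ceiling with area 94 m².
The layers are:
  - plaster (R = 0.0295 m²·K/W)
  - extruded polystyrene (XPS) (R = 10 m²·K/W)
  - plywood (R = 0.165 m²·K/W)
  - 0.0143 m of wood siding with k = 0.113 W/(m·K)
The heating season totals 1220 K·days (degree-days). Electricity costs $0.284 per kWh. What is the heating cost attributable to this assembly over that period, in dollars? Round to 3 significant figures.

0.0143/0.113 = 0.1265
R_total = 0.0295 + 10 + 0.165 + 0.1265 = 10.32 m²·K/W
E = A × HDD × 24 / R / 1000 = 94 × 1220 × 24 / 10.32 / 1000 = 266.7 kWh
Cost = 266.7 × 0.284 = $75.73

75.7 dollars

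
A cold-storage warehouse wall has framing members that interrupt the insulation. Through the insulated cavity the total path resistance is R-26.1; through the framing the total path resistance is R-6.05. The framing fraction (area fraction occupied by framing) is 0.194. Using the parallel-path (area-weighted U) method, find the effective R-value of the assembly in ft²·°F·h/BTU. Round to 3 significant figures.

U_eff = 0.806/26.1 + 0.194/6.05 = 0.03088 + 0.03207 = 0.06295
R_eff = 1/U_eff = 15.89 ft²·°F·h/BTU

15.9 ft²·°F·h/BTU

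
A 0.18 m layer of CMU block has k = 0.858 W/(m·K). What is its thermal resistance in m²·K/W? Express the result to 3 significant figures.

0.210 m²·K/W

R = L/k = 0.18/0.858 = 0.2098 m²·K/W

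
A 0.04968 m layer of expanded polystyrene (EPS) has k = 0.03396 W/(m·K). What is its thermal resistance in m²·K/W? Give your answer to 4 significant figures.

R = L/k = 0.04968/0.03396 = 1.4629 m²·K/W

1.463 m²·K/W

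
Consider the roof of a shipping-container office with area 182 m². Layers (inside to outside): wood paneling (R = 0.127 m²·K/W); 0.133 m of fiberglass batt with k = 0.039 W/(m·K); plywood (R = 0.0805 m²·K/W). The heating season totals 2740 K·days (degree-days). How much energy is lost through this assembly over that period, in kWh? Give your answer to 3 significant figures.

3310 kWh

0.133/0.039 = 3.41
R_total = 0.127 + 3.41 + 0.0805 = 3.618 m²·K/W
E = A × HDD × 24 / R / 1000 = 182 × 2740 × 24 / 3.618 / 1000 = 3308 kWh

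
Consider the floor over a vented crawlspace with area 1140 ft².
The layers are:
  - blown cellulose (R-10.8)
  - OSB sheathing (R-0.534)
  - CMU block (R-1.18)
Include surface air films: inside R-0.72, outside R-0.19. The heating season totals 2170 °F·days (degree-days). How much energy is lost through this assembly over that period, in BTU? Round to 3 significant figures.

4420000 BTU

R_total = 0.72 + 10.8 + 0.534 + 1.18 + 0.19 = 13.42 ft²·°F·h/BTU
E = A × HDD × 24 / R = 1140 × 2170 × 24 / 13.42 = 4423000 BTU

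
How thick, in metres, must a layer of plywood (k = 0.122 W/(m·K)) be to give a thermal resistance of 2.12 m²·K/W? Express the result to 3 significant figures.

L = R·k = 2.12 × 0.122 = 0.2586 m

0.259 m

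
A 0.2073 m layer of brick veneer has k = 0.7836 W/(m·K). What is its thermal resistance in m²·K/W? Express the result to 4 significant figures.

0.2645 m²·K/W

R = L/k = 0.2073/0.7836 = 0.26455 m²·K/W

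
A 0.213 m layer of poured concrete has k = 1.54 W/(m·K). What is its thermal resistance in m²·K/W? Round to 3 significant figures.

0.138 m²·K/W

R = L/k = 0.213/1.54 = 0.1383 m²·K/W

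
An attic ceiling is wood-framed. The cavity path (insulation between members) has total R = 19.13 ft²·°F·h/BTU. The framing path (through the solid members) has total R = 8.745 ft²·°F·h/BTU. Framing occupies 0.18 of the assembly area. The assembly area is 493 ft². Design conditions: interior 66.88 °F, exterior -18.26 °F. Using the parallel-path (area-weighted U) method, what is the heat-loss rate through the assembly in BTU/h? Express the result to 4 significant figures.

U_eff = 0.82/19.13 + 0.18/8.745 = 0.042865 + 0.020583 = 0.063448
R_eff = 1/U_eff = 15.761 ft²·°F·h/BTU
Q = 493 × (66.88 − (-18.26)) / 15.761 = 2663.2 BTU/h

2663 BTU/h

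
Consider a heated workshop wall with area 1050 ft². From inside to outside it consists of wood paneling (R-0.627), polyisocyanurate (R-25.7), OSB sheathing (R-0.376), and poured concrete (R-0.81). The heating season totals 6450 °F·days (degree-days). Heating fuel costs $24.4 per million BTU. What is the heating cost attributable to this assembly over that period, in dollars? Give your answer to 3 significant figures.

144 dollars

R_total = 0.627 + 25.7 + 0.376 + 0.81 = 27.51 ft²·°F·h/BTU
E = A × HDD × 24 / R = 1050 × 6450 × 24 / 27.51 = 5908000 BTU
Cost = 5908000/10⁶ × 24.4 = $144.1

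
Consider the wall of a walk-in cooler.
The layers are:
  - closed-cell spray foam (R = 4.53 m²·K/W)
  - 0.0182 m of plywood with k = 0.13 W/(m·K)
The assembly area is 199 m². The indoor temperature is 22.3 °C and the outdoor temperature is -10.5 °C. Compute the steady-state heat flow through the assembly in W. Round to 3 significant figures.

0.0182/0.13 = 0.14
R_total = 4.53 + 0.14 = 4.67 m²·K/W
Q = A·ΔT/R = 199 × (22.3 − (-10.5)) / 4.67 = 1398 W

1400 W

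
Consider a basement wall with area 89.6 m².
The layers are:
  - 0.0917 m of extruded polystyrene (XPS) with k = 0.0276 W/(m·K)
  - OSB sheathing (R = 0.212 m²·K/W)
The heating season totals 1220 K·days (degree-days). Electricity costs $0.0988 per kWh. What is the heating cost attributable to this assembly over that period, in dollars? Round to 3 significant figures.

73.3 dollars

0.0917/0.0276 = 3.322
R_total = 3.322 + 0.212 = 3.534 m²·K/W
E = A × HDD × 24 / R / 1000 = 89.6 × 1220 × 24 / 3.534 / 1000 = 742.3 kWh
Cost = 742.3 × 0.0988 = $73.34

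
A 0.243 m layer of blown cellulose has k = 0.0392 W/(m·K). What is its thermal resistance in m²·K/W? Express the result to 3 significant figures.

R = L/k = 0.243/0.0392 = 6.199 m²·K/W

6.20 m²·K/W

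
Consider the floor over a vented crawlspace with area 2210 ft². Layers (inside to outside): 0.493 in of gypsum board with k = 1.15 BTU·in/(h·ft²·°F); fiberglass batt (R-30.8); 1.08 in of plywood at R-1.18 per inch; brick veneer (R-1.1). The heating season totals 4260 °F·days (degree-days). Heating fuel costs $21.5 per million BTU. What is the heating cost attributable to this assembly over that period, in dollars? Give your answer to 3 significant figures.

0.493/1.15 = 0.4287
1.08 × 1.18 = 1.274
R_total = 0.4287 + 30.8 + 1.274 + 1.1 = 33.6 ft²·°F·h/BTU
E = A × HDD × 24 / R = 2210 × 4260 × 24 / 33.6 = 6724000 BTU
Cost = 6724000/10⁶ × 21.5 = $144.6

145 dollars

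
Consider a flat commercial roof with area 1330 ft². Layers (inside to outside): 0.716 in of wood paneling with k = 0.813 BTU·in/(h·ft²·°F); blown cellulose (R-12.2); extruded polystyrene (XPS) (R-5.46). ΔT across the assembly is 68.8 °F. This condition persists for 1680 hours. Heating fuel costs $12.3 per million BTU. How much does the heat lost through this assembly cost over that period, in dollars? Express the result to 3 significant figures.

0.716/0.813 = 0.8807
R_total = 0.8807 + 12.2 + 5.46 = 18.54 ft²·°F·h/BTU
Q = 1330 × 68.8 / 18.54 = 4935 BTU/h
E = 4935 × 1680 = 8291000 BTU
Cost = 8291000/10⁶ × 12.3 = $102

102 dollars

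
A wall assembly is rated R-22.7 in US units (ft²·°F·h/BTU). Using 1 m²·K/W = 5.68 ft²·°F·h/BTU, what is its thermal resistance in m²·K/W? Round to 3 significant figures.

4.00 m²·K/W

R_SI = 22.7/5.68 = 3.996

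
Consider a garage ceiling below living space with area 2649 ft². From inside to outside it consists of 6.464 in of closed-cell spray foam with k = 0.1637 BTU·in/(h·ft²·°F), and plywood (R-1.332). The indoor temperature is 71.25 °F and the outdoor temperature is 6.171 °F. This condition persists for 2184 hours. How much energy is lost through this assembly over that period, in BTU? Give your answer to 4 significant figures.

9224000 BTU

6.464/0.1637 = 39.487
R_total = 39.487 + 1.332 = 40.819 ft²·°F·h/BTU
Q = 2649 × (71.25 − 6.171) / 40.819 = 4223.4 BTU/h
E = 4223.4 × 2184 = 9223900 BTU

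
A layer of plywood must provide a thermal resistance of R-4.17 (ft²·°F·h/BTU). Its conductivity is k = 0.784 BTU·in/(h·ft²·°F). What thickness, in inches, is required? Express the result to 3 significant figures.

3.27 in

L = R × k = 4.17 × 0.784 = 3.269 in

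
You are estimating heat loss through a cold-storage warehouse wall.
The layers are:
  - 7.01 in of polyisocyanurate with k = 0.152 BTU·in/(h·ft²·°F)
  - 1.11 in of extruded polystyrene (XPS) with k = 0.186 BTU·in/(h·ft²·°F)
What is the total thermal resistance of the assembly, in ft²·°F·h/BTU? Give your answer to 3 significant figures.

7.01/0.152 = 46.12
1.11/0.186 = 5.968
R_total = 46.12 + 5.968 = 52.09 ft²·°F·h/BTU

52.1 ft²·°F·h/BTU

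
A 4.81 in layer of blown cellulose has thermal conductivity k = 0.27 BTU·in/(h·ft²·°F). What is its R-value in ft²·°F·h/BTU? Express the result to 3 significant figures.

R = L/k = 4.81/0.27 = 17.81 ft²·°F·h/BTU

17.8 ft²·°F·h/BTU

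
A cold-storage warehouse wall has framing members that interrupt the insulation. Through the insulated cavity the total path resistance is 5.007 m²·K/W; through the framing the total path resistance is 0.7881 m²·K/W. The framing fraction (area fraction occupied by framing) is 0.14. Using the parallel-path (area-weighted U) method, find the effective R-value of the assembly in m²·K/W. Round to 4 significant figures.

U_eff = 0.86/5.007 + 0.14/0.7881 = 0.17176 + 0.17764 = 0.3494
R_eff = 1/U_eff = 2.862 m²·K/W

2.862 m²·K/W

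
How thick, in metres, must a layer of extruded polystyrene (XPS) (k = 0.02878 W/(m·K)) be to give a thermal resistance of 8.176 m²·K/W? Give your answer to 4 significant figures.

L = R·k = 8.176 × 0.02878 = 0.23531 m

0.2353 m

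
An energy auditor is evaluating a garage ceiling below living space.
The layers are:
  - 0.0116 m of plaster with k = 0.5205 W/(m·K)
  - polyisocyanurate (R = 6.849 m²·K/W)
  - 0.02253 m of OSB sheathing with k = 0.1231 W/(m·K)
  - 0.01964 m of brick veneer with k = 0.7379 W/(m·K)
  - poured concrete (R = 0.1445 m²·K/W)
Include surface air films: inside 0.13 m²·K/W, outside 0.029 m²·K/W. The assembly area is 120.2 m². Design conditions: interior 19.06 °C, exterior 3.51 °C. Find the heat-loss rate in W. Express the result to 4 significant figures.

253.1 W

0.0116/0.5205 = 0.022286
0.02253/0.1231 = 0.18302
0.01964/0.7379 = 0.026616
R_total = 0.13 + 0.022286 + 6.849 + 0.18302 + 0.026616 + 0.1445 + 0.029 = 7.3844 m²·K/W
Q = A·ΔT/R = 120.2 × (19.06 − 3.51) / 7.3844 = 253.12 W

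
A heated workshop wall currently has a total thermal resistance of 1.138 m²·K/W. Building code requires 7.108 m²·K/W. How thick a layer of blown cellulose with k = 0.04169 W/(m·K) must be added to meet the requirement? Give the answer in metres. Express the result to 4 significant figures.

0.2489 m

ΔR = 7.108 − 1.138 = 5.97 m²·K/W
L = ΔR × k = 5.97 × 0.04169 = 0.24889 m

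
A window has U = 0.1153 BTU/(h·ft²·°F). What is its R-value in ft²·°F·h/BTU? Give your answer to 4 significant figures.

R = 1/U = 1/0.1153 = 8.673

8.673 ft²·°F·h/BTU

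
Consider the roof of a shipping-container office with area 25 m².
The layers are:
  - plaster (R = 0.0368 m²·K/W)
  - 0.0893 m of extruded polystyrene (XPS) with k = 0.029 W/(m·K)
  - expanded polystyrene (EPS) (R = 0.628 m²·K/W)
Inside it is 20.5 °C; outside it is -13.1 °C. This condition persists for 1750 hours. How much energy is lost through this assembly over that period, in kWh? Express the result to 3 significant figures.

0.0893/0.029 = 3.079
R_total = 0.0368 + 3.079 + 0.628 = 3.744 m²·K/W
Q = 25 × (20.5 − (-13.1)) / 3.744 = 224.4 W
E = 224.4 W × 1750 h / 1000 = 392.6 kWh

393 kWh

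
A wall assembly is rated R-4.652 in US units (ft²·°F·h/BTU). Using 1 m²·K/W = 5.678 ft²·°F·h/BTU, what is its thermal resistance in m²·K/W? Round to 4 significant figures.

R_SI = 4.652/5.678 = 0.8193

0.8193 m²·K/W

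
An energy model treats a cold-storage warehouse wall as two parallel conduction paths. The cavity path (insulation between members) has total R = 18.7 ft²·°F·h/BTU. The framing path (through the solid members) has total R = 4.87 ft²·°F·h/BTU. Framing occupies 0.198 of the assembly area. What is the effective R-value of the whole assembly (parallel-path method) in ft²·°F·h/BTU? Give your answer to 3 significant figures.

U_eff = 0.802/18.7 + 0.198/4.87 = 0.04289 + 0.04066 = 0.08354
R_eff = 1/U_eff = 11.97 ft²·°F·h/BTU

12.0 ft²·°F·h/BTU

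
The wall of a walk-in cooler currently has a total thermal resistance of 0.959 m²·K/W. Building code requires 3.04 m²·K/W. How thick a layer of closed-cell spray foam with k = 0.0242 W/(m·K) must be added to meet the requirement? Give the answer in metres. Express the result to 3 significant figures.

ΔR = 3.04 − 0.959 = 2.081 m²·K/W
L = ΔR × k = 2.081 × 0.0242 = 0.05036 m

0.0504 m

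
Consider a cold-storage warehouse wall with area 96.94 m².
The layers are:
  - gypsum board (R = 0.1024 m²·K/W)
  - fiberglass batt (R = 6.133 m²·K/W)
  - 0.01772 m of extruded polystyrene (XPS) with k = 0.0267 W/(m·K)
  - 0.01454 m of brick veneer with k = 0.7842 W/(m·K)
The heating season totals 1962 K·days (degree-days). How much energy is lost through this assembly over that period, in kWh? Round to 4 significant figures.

659.9 kWh

0.01772/0.0267 = 0.66367
0.01454/0.7842 = 0.018541
R_total = 0.1024 + 6.133 + 0.66367 + 0.018541 = 6.9176 m²·K/W
E = A × HDD × 24 / R / 1000 = 96.94 × 1962 × 24 / 6.9176 / 1000 = 659.87 kWh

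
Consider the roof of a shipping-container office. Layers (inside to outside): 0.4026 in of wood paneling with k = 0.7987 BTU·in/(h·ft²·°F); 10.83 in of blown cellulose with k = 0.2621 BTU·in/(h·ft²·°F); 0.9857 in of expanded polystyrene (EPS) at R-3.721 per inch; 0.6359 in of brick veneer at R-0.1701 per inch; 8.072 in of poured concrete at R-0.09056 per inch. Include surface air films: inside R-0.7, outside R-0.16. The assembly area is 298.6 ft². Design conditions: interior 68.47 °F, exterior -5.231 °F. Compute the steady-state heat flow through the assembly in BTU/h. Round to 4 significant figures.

466.3 BTU/h

0.4026/0.7987 = 0.50407
10.83/0.2621 = 41.32
0.9857 × 3.721 = 3.6678
0.6359 × 0.1701 = 0.10817
8.072 × 0.09056 = 0.731
R_total = 0.7 + 0.50407 + 41.32 + 3.6678 + 0.10817 + 0.731 + 0.16 = 47.191 ft²·°F·h/BTU
Q = A·ΔT/R = 298.6 × (68.47 − (-5.231)) / 47.191 = 466.34 BTU/h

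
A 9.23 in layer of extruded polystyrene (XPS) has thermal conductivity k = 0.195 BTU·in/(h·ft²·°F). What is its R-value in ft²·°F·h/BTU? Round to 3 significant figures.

R = L/k = 9.23/0.195 = 47.33 ft²·°F·h/BTU

47.3 ft²·°F·h/BTU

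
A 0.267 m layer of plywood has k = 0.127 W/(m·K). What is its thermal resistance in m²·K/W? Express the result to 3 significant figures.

2.10 m²·K/W

R = L/k = 0.267/0.127 = 2.102 m²·K/W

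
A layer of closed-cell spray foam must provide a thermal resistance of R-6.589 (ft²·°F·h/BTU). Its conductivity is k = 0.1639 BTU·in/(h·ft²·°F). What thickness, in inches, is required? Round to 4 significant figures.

L = R × k = 6.589 × 0.1639 = 1.0799 in

1.080 in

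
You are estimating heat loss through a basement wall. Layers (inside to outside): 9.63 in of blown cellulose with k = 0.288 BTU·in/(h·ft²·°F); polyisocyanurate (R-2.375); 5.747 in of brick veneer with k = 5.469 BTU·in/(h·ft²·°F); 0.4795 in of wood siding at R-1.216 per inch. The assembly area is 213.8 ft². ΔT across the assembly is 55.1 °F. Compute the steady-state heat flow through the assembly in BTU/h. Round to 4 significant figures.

314.6 BTU/h

9.63/0.288 = 33.438
5.747/5.469 = 1.0508
0.4795 × 1.216 = 0.58307
R_total = 33.438 + 2.375 + 1.0508 + 0.58307 = 37.446 ft²·°F·h/BTU
Q = A·ΔT/R = 213.8 × 55.1 / 37.446 = 314.59 BTU/h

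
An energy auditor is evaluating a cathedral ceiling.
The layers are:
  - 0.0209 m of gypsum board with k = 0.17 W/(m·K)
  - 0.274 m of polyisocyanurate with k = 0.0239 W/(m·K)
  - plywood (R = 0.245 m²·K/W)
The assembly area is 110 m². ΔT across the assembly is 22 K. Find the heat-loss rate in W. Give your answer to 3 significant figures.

0.0209/0.17 = 0.1229
0.274/0.0239 = 11.46
R_total = 0.1229 + 11.46 + 0.245 = 11.83 m²·K/W
Q = A·ΔT/R = 110 × 22 / 11.83 = 204.5 W

205 W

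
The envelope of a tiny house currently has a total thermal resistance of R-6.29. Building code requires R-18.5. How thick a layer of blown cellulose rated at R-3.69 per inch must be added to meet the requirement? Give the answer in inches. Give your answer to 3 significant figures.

ΔR = 18.5 − 6.29 = 12.21 ft²·°F·h/BTU
L = ΔR / (R/in) = 12.21/3.69 = 3.309 in

3.31 in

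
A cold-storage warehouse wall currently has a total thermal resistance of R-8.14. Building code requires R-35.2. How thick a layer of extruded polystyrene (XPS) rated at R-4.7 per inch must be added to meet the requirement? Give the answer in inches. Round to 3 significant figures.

5.76 in

ΔR = 35.2 − 8.14 = 27.06 ft²·°F·h/BTU
L = ΔR / (R/in) = 27.06/4.7 = 5.757 in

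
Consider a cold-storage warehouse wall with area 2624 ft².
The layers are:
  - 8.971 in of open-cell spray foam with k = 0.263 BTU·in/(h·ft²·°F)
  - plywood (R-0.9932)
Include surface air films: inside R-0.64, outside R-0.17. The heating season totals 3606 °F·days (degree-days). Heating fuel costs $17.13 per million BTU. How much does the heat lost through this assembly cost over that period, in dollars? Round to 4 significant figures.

108.3 dollars

8.971/0.263 = 34.11
R_total = 0.64 + 34.11 + 0.9932 + 0.17 = 35.913 ft²·°F·h/BTU
E = A × HDD × 24 / R = 2624 × 3606 × 24 / 35.913 = 6323300 BTU
Cost = 6323300/10⁶ × 17.13 = $108.32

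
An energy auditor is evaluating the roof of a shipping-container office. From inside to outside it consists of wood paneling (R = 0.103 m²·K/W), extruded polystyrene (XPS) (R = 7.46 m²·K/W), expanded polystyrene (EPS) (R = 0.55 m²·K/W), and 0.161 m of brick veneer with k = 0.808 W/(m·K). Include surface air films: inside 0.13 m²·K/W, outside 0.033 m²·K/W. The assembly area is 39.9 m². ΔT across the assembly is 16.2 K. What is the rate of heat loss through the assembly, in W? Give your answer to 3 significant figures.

0.161/0.808 = 0.1993
R_total = 0.13 + 0.103 + 7.46 + 0.55 + 0.1993 + 0.033 = 8.475 m²·K/W
Q = A·ΔT/R = 39.9 × 16.2 / 8.475 = 76.27 W

76.3 W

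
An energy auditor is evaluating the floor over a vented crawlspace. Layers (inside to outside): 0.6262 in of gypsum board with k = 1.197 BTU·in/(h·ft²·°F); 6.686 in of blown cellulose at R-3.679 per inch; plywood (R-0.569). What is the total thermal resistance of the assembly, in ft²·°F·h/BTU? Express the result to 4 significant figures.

0.6262/1.197 = 0.52314
6.686 × 3.679 = 24.598
R_total = 0.52314 + 24.598 + 0.569 = 25.69 ft²·°F·h/BTU

25.69 ft²·°F·h/BTU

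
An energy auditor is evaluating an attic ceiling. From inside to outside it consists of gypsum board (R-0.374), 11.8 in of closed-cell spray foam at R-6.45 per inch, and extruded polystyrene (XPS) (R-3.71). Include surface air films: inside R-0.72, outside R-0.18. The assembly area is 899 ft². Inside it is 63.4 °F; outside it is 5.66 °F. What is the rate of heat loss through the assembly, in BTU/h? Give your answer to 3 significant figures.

11.8 × 6.45 = 76.11
R_total = 0.72 + 0.374 + 76.11 + 3.71 + 0.18 = 81.09 ft²·°F·h/BTU
Q = A·ΔT/R = 899 × (63.4 − 5.66) / 81.09 = 640.1 BTU/h

640 BTU/h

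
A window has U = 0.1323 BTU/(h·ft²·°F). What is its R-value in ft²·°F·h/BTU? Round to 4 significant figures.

7.559 ft²·°F·h/BTU

R = 1/U = 1/0.1323 = 7.5586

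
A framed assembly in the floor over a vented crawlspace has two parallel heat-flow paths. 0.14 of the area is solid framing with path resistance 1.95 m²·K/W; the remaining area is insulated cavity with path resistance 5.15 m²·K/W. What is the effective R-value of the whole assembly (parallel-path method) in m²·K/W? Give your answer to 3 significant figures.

U_eff = 0.86/5.15 + 0.14/1.95 = 0.167 + 0.07179 = 0.2388
R_eff = 1/U_eff = 4.188 m²·K/W

4.19 m²·K/W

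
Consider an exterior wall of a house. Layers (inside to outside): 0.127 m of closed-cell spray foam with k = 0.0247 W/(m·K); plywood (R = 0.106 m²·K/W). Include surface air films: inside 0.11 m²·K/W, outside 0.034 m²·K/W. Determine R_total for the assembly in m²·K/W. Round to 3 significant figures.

0.127/0.0247 = 5.142
R_total = 0.11 + 5.142 + 0.106 + 0.034 = 5.392 m²·K/W

5.39 m²·K/W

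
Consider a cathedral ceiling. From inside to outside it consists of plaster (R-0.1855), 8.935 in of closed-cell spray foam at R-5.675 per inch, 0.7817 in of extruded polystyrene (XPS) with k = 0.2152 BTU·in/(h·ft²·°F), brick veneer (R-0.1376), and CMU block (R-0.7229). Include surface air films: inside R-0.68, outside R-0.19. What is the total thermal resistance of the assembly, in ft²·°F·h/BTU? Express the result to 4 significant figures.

8.935 × 5.675 = 50.706
0.7817/0.2152 = 3.6324
R_total = 0.68 + 0.1855 + 50.706 + 3.6324 + 0.1376 + 0.7229 + 0.19 = 56.255 ft²·°F·h/BTU

56.25 ft²·°F·h/BTU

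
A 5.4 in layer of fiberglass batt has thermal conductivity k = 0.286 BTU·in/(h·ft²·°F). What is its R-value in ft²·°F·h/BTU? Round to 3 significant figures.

18.9 ft²·°F·h/BTU

R = L/k = 5.4/0.286 = 18.88 ft²·°F·h/BTU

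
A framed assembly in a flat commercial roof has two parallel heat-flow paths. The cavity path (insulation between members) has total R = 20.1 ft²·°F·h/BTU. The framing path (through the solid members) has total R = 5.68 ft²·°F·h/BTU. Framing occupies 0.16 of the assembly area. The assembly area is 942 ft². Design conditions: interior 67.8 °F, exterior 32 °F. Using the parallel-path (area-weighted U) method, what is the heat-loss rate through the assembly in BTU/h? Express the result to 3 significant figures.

2360 BTU/h

U_eff = 0.84/20.1 + 0.16/5.68 = 0.04179 + 0.02817 = 0.06996
R_eff = 1/U_eff = 14.29 ft²·°F·h/BTU
Q = 942 × (67.8 − 32) / 14.29 = 2359 BTU/h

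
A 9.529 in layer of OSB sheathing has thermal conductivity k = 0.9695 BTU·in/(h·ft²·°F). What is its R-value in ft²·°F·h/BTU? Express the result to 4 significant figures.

9.829 ft²·°F·h/BTU

R = L/k = 9.529/0.9695 = 9.8288 ft²·°F·h/BTU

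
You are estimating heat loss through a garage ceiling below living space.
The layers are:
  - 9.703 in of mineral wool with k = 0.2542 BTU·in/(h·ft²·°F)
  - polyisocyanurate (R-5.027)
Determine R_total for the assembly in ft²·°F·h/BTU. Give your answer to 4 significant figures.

9.703/0.2542 = 38.171
R_total = 38.171 + 5.027 = 43.198 ft²·°F·h/BTU

43.20 ft²·°F·h/BTU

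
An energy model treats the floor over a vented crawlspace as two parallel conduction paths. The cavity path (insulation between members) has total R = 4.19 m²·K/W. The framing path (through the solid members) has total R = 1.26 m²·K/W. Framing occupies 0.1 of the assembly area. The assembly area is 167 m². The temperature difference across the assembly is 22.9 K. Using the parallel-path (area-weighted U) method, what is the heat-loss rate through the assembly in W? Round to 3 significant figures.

U_eff = 0.9/4.19 + 0.1/1.26 = 0.2148 + 0.07937 = 0.2942
R_eff = 1/U_eff = 3.399 m²·K/W
Q = 167 × 22.9 / 3.399 = 1125 W

1120 W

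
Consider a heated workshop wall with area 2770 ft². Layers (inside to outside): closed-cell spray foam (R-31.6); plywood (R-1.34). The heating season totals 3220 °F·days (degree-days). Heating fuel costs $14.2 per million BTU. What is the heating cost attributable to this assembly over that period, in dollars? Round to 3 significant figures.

R_total = 31.6 + 1.34 = 32.94 ft²·°F·h/BTU
E = A × HDD × 24 / R = 2770 × 3220 × 24 / 32.94 = 6499000 BTU
Cost = 6499000/10⁶ × 14.2 = $92.28

92.3 dollars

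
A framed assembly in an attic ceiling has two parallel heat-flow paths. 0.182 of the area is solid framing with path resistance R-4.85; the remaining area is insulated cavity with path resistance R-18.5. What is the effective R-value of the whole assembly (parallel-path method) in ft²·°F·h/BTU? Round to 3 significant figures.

12.2 ft²·°F·h/BTU

U_eff = 0.818/18.5 + 0.182/4.85 = 0.04422 + 0.03753 = 0.08174
R_eff = 1/U_eff = 12.23 ft²·°F·h/BTU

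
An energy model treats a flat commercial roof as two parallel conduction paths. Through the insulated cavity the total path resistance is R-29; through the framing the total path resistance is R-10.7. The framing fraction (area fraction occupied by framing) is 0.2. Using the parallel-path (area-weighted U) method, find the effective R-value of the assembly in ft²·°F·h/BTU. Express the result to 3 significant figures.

21.6 ft²·°F·h/BTU

U_eff = 0.8/29 + 0.2/10.7 = 0.02759 + 0.01869 = 0.04628
R_eff = 1/U_eff = 21.61 ft²·°F·h/BTU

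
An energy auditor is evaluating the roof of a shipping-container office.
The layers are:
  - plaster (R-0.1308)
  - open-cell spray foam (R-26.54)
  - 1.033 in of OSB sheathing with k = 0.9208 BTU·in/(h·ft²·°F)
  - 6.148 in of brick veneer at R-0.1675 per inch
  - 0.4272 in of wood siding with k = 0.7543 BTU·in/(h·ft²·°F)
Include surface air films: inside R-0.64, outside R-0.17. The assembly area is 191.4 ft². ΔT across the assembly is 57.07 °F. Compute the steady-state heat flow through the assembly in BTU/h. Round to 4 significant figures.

361.7 BTU/h

1.033/0.9208 = 1.1219
6.148 × 0.1675 = 1.0298
0.4272/0.7543 = 0.56635
R_total = 0.64 + 0.1308 + 26.54 + 1.1219 + 1.0298 + 0.56635 + 0.17 = 30.199 ft²·°F·h/BTU
Q = A·ΔT/R = 191.4 × 57.07 / 30.199 = 361.71 BTU/h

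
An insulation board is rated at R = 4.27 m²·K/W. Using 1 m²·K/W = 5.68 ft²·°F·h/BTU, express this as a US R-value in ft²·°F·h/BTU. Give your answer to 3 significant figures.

24.3 ft²·°F·h/BTU

R_US = 4.27 × 5.68 = 24.25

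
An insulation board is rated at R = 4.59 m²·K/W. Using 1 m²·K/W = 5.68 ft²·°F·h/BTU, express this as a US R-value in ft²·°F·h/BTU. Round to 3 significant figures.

26.1 ft²·°F·h/BTU

R_US = 4.59 × 5.68 = 26.07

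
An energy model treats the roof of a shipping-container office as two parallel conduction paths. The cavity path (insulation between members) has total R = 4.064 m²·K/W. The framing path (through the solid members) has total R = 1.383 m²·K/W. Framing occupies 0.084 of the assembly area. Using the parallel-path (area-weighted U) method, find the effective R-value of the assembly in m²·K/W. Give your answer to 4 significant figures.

U_eff = 0.916/4.064 + 0.084/1.383 = 0.22539 + 0.060738 = 0.28613
R_eff = 1/U_eff = 3.4949 m²·K/W

3.495 m²·K/W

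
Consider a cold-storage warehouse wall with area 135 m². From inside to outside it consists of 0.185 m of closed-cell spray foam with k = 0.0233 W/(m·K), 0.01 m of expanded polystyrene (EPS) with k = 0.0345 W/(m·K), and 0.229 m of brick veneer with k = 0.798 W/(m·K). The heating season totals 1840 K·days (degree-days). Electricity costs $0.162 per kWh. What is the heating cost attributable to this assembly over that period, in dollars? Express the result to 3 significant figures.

113 dollars

0.185/0.0233 = 7.94
0.01/0.0345 = 0.2899
0.229/0.798 = 0.287
R_total = 7.94 + 0.2899 + 0.287 = 8.517 m²·K/W
E = A × HDD × 24 / R / 1000 = 135 × 1840 × 24 / 8.517 / 1000 = 700 kWh
Cost = 700 × 0.162 = $113.4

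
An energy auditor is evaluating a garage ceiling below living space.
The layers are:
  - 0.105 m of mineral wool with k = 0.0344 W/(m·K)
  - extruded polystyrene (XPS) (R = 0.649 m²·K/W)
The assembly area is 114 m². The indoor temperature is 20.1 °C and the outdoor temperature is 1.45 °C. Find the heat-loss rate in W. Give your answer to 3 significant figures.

574 W

0.105/0.0344 = 3.052
R_total = 3.052 + 0.649 = 3.701 m²·K/W
Q = A·ΔT/R = 114 × (20.1 − 1.45) / 3.701 = 574.4 W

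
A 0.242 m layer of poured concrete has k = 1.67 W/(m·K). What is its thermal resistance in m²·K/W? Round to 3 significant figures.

0.145 m²·K/W

R = L/k = 0.242/1.67 = 0.1449 m²·K/W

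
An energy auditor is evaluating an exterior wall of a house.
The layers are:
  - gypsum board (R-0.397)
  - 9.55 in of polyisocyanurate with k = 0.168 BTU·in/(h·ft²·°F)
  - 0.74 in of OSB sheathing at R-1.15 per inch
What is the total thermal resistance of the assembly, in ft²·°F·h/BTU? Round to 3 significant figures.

9.55/0.168 = 56.85
0.74 × 1.15 = 0.851
R_total = 0.397 + 56.85 + 0.851 = 58.09 ft²·°F·h/BTU

58.1 ft²·°F·h/BTU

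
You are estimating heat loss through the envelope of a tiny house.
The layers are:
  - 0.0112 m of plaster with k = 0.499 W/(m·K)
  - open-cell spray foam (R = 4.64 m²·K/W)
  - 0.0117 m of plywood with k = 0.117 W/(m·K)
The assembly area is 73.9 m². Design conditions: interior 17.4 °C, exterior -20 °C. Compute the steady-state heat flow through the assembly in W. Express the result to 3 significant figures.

580 W

0.0112/0.499 = 0.02244
0.0117/0.117 = 0.1
R_total = 0.02244 + 4.64 + 0.1 = 4.762 m²·K/W
Q = A·ΔT/R = 73.9 × (17.4 − (-20)) / 4.762 = 580.3 W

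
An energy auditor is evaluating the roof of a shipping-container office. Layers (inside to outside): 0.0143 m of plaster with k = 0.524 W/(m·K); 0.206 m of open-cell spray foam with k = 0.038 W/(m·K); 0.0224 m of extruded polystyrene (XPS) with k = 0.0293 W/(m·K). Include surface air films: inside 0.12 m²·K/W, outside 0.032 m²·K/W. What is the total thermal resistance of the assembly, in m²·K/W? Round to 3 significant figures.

0.0143/0.524 = 0.02729
0.206/0.038 = 5.421
0.0224/0.0293 = 0.7645
R_total = 0.12 + 0.02729 + 5.421 + 0.7645 + 0.032 = 6.365 m²·K/W

6.36 m²·K/W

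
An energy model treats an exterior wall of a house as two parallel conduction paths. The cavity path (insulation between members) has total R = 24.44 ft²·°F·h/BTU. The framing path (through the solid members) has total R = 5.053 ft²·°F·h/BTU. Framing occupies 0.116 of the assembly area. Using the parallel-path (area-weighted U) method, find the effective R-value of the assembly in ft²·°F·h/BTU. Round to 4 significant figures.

U_eff = 0.884/24.44 + 0.116/5.053 = 0.03617 + 0.022957 = 0.059127
R_eff = 1/U_eff = 16.913 ft²·°F·h/BTU

16.91 ft²·°F·h/BTU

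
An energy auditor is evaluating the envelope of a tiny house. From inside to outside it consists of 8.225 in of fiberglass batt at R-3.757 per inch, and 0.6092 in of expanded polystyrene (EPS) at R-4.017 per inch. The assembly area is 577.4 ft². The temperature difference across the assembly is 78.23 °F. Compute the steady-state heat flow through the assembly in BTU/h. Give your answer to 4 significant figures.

8.225 × 3.757 = 30.901
0.6092 × 4.017 = 2.4472
R_total = 30.901 + 2.4472 = 33.348 ft²·°F·h/BTU
Q = A·ΔT/R = 577.4 × 78.23 / 33.348 = 1354.5 BTU/h

1354 BTU/h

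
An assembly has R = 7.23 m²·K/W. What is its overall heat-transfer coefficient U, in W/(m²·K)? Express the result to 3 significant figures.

U = 1/R = 1/7.23 = 0.1383

0.138 W/(m²·K)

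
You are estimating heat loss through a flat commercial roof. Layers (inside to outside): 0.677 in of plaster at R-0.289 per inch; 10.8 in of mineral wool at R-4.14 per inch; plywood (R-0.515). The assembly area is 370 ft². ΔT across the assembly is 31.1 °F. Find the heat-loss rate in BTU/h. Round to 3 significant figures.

0.677 × 0.289 = 0.1957
10.8 × 4.14 = 44.71
R_total = 0.1957 + 44.71 + 0.515 = 45.42 ft²·°F·h/BTU
Q = A·ΔT/R = 370 × 31.1 / 45.42 = 253.3 BTU/h

253 BTU/h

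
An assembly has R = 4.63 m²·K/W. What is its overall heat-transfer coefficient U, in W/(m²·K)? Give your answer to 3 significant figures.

0.216 W/(m²·K)

U = 1/R = 1/4.63 = 0.216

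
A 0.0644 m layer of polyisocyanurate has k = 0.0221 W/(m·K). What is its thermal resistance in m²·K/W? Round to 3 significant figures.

R = L/k = 0.0644/0.0221 = 2.914 m²·K/W

2.91 m²·K/W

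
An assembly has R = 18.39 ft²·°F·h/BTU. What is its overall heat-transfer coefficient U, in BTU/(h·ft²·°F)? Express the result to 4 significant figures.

U = 1/R = 1/18.39 = 0.054377

0.05438 BTU/(h·ft²·°F)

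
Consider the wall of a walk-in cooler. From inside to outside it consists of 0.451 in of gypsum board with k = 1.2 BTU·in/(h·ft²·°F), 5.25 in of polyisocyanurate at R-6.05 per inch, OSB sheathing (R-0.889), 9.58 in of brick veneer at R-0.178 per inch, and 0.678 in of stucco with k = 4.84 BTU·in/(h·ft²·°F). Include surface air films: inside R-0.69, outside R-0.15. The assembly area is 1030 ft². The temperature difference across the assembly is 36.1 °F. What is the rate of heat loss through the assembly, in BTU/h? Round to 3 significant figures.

1040 BTU/h

0.451/1.2 = 0.3758
5.25 × 6.05 = 31.76
9.58 × 0.178 = 1.705
0.678/4.84 = 0.1401
R_total = 0.69 + 0.3758 + 31.76 + 0.889 + 1.705 + 0.1401 + 0.15 = 35.71 ft²·°F·h/BTU
Q = A·ΔT/R = 1030 × 36.1 / 35.71 = 1041 BTU/h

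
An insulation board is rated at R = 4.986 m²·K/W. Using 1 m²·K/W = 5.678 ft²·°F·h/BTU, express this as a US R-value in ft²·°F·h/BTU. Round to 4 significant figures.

28.31 ft²·°F·h/BTU

R_US = 4.986 × 5.678 = 28.311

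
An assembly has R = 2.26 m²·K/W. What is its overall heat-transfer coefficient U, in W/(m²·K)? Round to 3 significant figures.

0.442 W/(m²·K)

U = 1/R = 1/2.26 = 0.4425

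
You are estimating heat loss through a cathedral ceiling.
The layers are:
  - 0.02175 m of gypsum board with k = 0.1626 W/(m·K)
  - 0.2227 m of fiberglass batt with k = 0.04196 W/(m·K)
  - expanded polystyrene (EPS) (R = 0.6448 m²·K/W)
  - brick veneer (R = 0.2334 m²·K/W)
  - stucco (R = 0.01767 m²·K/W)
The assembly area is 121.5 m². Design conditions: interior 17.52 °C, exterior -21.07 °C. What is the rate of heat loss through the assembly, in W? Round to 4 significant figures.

739.9 W

0.02175/0.1626 = 0.13376
0.2227/0.04196 = 5.3074
R_total = 0.13376 + 5.3074 + 0.6448 + 0.2334 + 0.01767 = 6.3371 m²·K/W
Q = A·ΔT/R = 121.5 × (17.52 − (-21.07)) / 6.3371 = 739.88 W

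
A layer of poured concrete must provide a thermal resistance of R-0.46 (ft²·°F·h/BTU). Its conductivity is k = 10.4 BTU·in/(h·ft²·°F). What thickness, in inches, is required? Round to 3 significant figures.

4.78 in

L = R × k = 0.46 × 10.4 = 4.784 in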